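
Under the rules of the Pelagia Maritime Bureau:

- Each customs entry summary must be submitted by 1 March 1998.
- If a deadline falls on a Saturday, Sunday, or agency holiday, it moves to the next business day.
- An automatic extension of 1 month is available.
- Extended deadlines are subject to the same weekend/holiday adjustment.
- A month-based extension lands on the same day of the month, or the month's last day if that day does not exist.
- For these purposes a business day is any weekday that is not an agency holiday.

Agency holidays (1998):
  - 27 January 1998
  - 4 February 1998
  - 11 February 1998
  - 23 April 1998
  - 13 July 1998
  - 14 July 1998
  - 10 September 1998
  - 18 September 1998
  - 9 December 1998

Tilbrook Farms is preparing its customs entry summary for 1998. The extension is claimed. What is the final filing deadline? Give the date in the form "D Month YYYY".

2 April 1998

The stated deadline is 1 March 1998.
1 March 1998 is a Sunday, so it moves to the next business day, 2 March 1998 (Monday).
Applying the 1 month extension: 1 month after 2 March 1998 is 2 April 1998.
2 April 1998 (Thursday) is already a business day.
Deadline: 2 April 1998.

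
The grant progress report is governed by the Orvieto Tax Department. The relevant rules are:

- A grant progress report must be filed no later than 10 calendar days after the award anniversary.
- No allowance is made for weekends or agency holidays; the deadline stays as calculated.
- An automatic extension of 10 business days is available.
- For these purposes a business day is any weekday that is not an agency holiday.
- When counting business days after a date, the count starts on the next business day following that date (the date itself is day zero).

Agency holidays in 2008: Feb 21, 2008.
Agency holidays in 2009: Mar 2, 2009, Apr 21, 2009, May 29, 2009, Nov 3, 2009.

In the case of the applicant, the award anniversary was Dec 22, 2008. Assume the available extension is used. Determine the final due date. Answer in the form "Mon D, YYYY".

Jan 15, 2009

Adding 10 calendar days to Dec 22, 2008 gives Jan 1, 2009.
No adjustment is made for weekends or holidays, so Jan 1, 2009 stands.
Applying the 10-business-day extension: 10 business days after Jan 1, 2009 is Jan 15, 2009.
Jan 15, 2009 falls on a Thursday. The rules make no weekend/holiday allowance, so it remains Jan 15, 2009.
Final deadline: Jan 15, 2009.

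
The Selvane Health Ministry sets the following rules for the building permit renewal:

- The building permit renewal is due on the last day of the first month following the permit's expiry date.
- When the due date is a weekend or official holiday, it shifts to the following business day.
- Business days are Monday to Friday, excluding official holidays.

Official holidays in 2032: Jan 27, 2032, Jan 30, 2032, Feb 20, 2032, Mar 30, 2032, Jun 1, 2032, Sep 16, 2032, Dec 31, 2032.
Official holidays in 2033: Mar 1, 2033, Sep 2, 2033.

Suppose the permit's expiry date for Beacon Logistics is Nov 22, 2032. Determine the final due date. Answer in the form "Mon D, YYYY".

Jan 3, 2033

The first month after Nov 22, 2032 is December 2032, whose last day is Dec 31, 2032.
Dec 31, 2032 falls on a listed holiday. Rolling to the next business day gives Jan 3, 2033, a Monday.
Final deadline: Jan 3, 2033.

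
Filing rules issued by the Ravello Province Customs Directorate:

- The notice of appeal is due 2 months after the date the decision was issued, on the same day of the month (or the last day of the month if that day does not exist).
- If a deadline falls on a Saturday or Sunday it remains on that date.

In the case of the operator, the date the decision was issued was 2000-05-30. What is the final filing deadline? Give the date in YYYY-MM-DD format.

2 months from 2000-05-30 is 2000-07-30.
No adjustment is made for weekends or holidays, so 2000-07-30 stands.
So the filing is due 2000-07-30.

2000-07-30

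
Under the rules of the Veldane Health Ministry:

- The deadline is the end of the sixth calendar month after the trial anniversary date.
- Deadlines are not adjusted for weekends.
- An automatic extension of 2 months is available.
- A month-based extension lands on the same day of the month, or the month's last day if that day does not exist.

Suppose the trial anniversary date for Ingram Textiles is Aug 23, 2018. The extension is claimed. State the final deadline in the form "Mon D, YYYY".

The sixth month after Aug 23, 2018 is February 2019, whose last day is Feb 28, 2019.
Feb 28, 2019 is a Thursday; no weekend or holiday adjustment applies.
Applying the 2 months extension: 2 months after Feb 28, 2019 is Apr 28, 2019.
Apr 28, 2019 is a Sunday; no weekend or holiday adjustment applies.
So the filing is due Apr 28, 2019.

Apr 28, 2019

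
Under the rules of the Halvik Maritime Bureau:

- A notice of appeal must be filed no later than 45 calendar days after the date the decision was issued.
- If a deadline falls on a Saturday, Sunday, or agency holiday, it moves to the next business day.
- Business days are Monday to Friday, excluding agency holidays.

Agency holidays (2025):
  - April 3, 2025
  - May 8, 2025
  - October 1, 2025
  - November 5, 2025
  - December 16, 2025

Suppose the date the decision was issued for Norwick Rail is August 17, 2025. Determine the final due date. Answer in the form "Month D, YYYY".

Adding 45 calendar days to August 17, 2025 gives October 1, 2025.
October 1, 2025 is a listed holiday, so it moves to the next business day, October 2, 2025 (Thursday).
Final deadline: October 2, 2025.

October 2, 2025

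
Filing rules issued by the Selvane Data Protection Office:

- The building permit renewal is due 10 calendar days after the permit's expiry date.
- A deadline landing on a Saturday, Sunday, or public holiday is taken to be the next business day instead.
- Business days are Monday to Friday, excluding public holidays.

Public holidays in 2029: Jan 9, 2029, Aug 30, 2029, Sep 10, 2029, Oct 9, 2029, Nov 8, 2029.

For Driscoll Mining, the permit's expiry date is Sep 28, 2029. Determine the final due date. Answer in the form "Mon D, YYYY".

Adding 10 calendar days to Sep 28, 2029 gives Oct 8, 2029.
Oct 8, 2029 (Monday) is already a business day.
The final due date is Oct 8, 2029.

Oct 8, 2029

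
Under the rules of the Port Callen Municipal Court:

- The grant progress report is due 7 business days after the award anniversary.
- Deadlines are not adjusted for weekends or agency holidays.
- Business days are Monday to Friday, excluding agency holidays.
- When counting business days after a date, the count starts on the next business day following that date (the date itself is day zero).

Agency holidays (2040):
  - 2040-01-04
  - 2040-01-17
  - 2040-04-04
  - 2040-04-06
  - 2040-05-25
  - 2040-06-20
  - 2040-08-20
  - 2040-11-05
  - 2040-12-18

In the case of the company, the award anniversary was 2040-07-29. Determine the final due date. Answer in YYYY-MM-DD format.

7 business days after 2040-07-29, excluding weekends and holidays, is 2040-08-07.
No adjustment is made for weekends or holidays, so 2040-08-07 stands.
The final due date is 2040-08-07.

2040-08-07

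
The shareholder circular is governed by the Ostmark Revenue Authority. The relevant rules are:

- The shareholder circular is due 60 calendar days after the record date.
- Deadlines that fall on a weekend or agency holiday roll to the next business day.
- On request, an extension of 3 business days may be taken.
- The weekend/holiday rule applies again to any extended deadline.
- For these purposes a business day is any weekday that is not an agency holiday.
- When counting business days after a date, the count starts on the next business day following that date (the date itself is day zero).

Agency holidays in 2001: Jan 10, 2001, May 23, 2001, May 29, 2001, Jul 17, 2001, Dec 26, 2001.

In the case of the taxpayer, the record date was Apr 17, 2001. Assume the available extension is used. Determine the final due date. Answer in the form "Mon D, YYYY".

60 calendar days after Apr 17, 2001 is Jun 16, 2001.
Because Jun 16, 2001 is a Saturday, the deadline becomes Jun 18, 2001 (Monday).
Applying the 3-business-day extension: 3 business days after Jun 18, 2001 is Jun 21, 2001.
Jun 21, 2001 falls on a Thursday, which is a business day, so no adjustment is needed.
Final deadline: Jun 21, 2001.

Jun 21, 2001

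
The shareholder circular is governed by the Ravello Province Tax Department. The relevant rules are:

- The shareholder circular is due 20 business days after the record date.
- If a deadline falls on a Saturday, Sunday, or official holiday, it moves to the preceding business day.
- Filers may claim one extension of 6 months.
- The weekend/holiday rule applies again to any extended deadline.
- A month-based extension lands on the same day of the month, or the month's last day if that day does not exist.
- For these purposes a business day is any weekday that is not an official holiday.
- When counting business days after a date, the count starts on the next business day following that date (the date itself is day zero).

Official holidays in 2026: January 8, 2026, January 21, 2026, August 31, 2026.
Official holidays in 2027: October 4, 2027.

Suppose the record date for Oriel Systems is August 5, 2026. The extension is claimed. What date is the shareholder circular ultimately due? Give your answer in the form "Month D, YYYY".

Starting the day after August 5, 2026 and counting 20 business days lands on September 3, 2026.
September 3, 2026 is a Thursday and not a listed holiday, so it stands.
The 6 months extension carries September 3, 2026 to March 3, 2027.
March 3, 2027 falls on a Wednesday, which is a business day, so no adjustment is needed.
So the filing is due March 3, 2027.

March 3, 2027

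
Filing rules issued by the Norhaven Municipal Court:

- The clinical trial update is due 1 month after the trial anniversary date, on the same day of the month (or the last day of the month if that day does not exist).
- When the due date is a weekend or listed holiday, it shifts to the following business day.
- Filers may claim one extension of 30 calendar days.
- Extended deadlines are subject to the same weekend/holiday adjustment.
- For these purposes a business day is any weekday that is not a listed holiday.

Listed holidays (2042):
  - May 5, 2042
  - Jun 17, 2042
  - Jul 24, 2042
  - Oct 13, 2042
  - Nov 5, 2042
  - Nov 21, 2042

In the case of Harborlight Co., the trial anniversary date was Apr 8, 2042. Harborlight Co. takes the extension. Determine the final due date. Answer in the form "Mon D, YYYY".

1 month after Apr 8, 2042, on the same day of the month, is May 8, 2042.
May 8, 2042 falls on a Thursday, which is a business day, so no adjustment is needed.
With the 30-day extension, May 8, 2042 becomes Jun 7, 2042.
Because Jun 7, 2042 is a Saturday, the deadline becomes Jun 9, 2042 (Monday).
So the filing is due Jun 9, 2042.

Jun 9, 2042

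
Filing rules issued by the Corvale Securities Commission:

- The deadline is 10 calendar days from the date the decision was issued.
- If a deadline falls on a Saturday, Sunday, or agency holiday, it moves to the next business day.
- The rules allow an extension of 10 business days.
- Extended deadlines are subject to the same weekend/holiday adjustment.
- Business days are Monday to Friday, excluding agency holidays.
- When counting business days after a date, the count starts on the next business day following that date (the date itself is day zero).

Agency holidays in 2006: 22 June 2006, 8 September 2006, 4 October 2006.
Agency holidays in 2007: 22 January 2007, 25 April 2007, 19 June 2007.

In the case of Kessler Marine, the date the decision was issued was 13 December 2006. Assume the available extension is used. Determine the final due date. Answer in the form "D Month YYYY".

8 January 2007

Adding 10 calendar days to 13 December 2006 gives 23 December 2006.
23 December 2006 is a Saturday; the next business day is 25 December 2006 (Monday).
Applying the 10-business-day extension: 10 business days after 25 December 2006 is 8 January 2007.
8 January 2007 falls on a Monday, which is a business day, so no adjustment is needed.
Deadline: 8 January 2007.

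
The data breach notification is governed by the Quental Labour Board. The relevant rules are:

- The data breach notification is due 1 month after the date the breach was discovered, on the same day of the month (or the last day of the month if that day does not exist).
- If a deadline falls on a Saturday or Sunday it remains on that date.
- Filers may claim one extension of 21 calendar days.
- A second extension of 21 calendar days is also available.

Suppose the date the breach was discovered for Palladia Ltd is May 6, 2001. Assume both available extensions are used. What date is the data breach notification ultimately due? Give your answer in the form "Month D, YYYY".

July 18, 2001

1 month from May 6, 2001 is June 6, 2001.
June 6, 2001 falls on a Wednesday. The rules make no weekend/holiday allowance, so it remains June 6, 2001.
The 21-calendar-day extension moves the deadline from June 6, 2001 to June 27, 2001.
June 27, 2001 falls on a Wednesday. The rules make no weekend/holiday allowance, so it remains June 27, 2001.
The 21-calendar-day extension moves the deadline from June 27, 2001 to July 18, 2001.
No adjustment is made for weekends or holidays, so July 18, 2001 stands.
Deadline: July 18, 2001.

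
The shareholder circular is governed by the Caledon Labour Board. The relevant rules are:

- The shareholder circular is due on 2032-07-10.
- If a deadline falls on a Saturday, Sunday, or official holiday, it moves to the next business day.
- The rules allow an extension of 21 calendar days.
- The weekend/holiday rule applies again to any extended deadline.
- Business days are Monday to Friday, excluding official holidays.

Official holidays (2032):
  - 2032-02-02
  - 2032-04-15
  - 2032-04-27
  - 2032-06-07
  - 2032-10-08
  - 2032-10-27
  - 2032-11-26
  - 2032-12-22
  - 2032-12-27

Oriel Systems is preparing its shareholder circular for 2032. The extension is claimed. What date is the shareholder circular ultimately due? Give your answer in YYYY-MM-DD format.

2032-08-02

Start from the fixed due date, 2032-07-10.
2032-07-10 is a Saturday, so it moves to the next business day, 2032-07-12 (Monday).
Applying the 21-calendar-day extension: 2032-07-12 + 21 days = 2032-08-02.
2032-08-02 is a Monday and not a listed holiday, so it stands.
Deadline: 2032-08-02.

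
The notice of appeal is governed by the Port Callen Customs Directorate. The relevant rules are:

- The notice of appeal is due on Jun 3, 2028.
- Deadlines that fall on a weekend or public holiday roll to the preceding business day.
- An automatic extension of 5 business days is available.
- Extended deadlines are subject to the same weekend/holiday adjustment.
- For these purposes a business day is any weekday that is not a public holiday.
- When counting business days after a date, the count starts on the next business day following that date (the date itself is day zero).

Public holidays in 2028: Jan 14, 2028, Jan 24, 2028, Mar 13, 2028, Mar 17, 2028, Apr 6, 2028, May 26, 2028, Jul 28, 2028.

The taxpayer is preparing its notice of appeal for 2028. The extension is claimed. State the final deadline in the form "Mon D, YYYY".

The statutory due date is Jun 3, 2028.
Jun 3, 2028 is a Saturday, so it moves to the preceding business day, Jun 2, 2028 (Friday).
The 5-business-day extension runs from Jun 2, 2028 to Jun 9, 2028.
Jun 9, 2028 falls on a Friday, which is a business day, so no adjustment is needed.
Final deadline: Jun 9, 2028.

Jun 9, 2028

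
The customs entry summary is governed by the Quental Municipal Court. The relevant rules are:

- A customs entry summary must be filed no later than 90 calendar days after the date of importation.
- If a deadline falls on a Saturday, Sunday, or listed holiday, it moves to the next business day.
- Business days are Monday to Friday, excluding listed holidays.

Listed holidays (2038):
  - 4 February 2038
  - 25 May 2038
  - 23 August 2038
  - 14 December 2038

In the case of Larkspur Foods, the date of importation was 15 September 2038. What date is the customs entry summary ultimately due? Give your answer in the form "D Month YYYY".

From 15 September 2038, 90 calendar days later is 14 December 2038.
14 December 2038 is a listed holiday, so it moves to the next business day, 15 December 2038 (Wednesday).
The final due date is 15 December 2038.

15 December 2038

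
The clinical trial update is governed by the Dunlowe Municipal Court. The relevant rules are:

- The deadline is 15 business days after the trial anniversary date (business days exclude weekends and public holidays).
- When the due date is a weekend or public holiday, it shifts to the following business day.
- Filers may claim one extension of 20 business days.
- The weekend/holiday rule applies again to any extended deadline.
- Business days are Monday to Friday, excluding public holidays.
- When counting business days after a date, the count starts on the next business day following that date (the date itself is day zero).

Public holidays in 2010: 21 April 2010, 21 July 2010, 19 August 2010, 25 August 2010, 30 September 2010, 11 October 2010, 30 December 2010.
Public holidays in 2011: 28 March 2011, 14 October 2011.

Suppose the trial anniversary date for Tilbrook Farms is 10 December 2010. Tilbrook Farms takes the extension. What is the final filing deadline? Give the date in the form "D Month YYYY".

15 business days after 10 December 2010, excluding weekends and holidays, is 3 January 2011.
3 January 2011 falls on a Monday, which is a business day, so no adjustment is needed.
Counting 20 further business days from 3 January 2011 reaches 31 January 2011.
31 January 2011 (Monday) is already a business day.
Deadline: 31 January 2011.

31 January 2011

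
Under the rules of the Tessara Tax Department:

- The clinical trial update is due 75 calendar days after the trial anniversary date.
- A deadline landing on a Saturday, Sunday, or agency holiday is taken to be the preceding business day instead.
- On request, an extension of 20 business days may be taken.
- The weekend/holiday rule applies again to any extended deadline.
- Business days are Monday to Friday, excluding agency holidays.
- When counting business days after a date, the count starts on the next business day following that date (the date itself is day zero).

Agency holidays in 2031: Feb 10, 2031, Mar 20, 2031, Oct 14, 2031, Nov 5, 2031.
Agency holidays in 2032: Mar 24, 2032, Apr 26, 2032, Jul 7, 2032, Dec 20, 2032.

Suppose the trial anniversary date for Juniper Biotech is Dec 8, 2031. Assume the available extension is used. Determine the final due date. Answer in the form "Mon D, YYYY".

Trigger date Dec 8, 2031 + 75 calendar days = Feb 21, 2032.
Feb 21, 2032 falls on a Saturday. Rolling to the preceding business day gives Feb 20, 2032, a Friday.
Applying the 20-business-day extension: 20 business days after Feb 20, 2032 is Mar 19, 2032.
Mar 19, 2032 falls on a Friday, which is a business day, so no adjustment is needed.
Final deadline: Mar 19, 2032.

Mar 19, 2032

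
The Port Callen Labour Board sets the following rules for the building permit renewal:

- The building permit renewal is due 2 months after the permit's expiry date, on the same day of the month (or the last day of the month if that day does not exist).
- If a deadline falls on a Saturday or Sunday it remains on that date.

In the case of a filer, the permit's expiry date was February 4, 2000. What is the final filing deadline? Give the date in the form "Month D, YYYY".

April 4, 2000

2 months after February 4, 2000, on the same day of the month, is April 4, 2000.
April 4, 2000 is a Tuesday; no weekend or holiday adjustment applies.
Final deadline: April 4, 2000.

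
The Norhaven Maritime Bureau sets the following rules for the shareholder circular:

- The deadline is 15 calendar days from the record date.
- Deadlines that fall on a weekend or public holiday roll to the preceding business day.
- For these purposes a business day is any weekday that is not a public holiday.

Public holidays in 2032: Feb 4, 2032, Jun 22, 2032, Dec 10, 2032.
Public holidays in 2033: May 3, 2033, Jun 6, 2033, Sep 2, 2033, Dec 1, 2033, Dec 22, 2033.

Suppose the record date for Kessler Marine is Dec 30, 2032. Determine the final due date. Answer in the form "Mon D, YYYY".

Jan 14, 2033

From Dec 30, 2032, 15 calendar days later is Jan 14, 2033.
Jan 14, 2033 is a Friday and not a listed holiday, so it stands.
Deadline: Jan 14, 2033.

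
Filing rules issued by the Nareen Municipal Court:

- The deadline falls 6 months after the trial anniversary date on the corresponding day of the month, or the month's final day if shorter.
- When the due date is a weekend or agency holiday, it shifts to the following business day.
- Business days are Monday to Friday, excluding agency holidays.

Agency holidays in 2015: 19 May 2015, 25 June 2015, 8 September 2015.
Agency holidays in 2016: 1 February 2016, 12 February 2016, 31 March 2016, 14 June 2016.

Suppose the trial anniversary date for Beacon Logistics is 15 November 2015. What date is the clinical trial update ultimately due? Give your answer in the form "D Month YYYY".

16 May 2016

Moving 6 months forward from 15 November 2015 on the corresponding day gives 15 May 2016.
15 May 2016 is a Sunday, so it moves to the next business day, 16 May 2016 (Monday).
Final deadline: 16 May 2016.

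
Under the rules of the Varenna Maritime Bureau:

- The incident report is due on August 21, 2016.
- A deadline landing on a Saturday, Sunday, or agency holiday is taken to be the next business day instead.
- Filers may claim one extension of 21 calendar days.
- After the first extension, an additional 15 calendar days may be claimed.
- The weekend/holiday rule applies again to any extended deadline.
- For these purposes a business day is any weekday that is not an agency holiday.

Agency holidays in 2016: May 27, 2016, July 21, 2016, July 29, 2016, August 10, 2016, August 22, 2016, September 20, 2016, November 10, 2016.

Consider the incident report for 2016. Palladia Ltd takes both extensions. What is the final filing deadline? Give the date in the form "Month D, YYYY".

September 28, 2016

The statutory due date is August 21, 2016.
Because August 21, 2016 is a Sunday, the deadline becomes August 23, 2016 (Tuesday).
The 21-calendar-day extension moves the deadline from August 23, 2016 to September 13, 2016.
Since September 13, 2016 is a Tuesday and not a holiday, the date is unchanged.
Add the 15 calendar-day extension to September 13, 2016: September 28, 2016.
Since September 28, 2016 is a Wednesday and not a holiday, the date is unchanged.
Deadline: September 28, 2016.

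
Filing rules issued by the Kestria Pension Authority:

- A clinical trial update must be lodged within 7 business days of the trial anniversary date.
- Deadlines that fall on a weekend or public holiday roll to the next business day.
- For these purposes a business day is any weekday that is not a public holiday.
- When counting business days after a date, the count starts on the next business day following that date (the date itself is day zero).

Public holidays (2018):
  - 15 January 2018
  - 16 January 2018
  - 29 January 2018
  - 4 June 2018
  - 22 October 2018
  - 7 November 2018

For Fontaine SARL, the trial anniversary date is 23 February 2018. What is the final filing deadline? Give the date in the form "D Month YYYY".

6 March 2018

Starting the day after 23 February 2018 and counting 7 business days lands on 6 March 2018.
6 March 2018 falls on a Tuesday, which is a business day, so no adjustment is needed.
The final due date is 6 March 2018.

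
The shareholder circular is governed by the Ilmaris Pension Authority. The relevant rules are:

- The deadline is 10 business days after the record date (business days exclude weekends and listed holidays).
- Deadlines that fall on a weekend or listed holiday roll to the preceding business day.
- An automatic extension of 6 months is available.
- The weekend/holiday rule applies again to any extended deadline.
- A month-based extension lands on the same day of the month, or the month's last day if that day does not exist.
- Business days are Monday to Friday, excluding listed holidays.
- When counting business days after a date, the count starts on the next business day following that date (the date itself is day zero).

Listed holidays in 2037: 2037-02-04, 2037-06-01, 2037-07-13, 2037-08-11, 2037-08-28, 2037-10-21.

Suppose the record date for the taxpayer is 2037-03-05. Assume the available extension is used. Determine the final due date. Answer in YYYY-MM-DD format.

2037-09-18

Counting 10 business days after 2037-03-05 (skipping weekends and listed holidays) reaches 2037-03-19.
Since 2037-03-19 is a Thursday and not a holiday, the date is unchanged.
Add 6 months to 2037-03-19: 2037-09-19.
2037-09-19 is a Saturday, so it moves to the preceding business day, 2037-09-18 (Friday).
Final deadline: 2037-09-18.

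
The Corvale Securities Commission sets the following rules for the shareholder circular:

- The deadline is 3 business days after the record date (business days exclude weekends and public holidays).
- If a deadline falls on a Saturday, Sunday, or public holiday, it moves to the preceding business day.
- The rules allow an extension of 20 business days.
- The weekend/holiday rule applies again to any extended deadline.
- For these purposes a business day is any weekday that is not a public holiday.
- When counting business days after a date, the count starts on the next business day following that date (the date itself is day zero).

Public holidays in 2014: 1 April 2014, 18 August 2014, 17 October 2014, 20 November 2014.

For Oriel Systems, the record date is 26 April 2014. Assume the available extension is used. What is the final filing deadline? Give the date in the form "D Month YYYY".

Counting 3 business days after 26 April 2014 (skipping weekends and listed holidays) reaches 30 April 2014.
30 April 2014 falls on a Wednesday, which is a business day, so no adjustment is needed.
The 20-business-day extension runs from 30 April 2014 to 28 May 2014.
28 May 2014 falls on a Wednesday, which is a business day, so no adjustment is needed.
The final due date is 28 May 2014.

28 May 2014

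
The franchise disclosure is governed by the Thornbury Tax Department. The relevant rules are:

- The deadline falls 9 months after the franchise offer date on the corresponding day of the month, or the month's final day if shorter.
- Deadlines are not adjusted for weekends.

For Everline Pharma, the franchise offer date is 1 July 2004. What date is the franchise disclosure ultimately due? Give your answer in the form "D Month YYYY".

Moving 9 months forward from 1 July 2004 on the corresponding day gives 1 April 2005.
1 April 2005 is a Friday; no weekend or holiday adjustment applies.
Final deadline: 1 April 2005.

1 April 2005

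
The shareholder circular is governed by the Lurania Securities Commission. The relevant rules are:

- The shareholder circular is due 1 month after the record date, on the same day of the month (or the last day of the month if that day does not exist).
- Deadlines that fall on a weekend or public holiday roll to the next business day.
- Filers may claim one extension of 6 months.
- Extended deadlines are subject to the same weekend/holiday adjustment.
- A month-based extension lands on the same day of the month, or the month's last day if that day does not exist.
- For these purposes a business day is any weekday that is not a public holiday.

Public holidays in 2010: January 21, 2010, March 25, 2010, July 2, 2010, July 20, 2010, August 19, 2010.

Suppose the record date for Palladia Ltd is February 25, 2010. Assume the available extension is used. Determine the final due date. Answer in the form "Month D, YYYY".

September 27, 2010

Moving 1 month forward from February 25, 2010 on the corresponding day gives March 25, 2010.
Because March 25, 2010 is a listed holiday, the deadline becomes March 26, 2010 (Friday).
Applying the 6 months extension: 6 months after March 26, 2010 is September 26, 2010.
Because September 26, 2010 is a Sunday, the deadline becomes September 27, 2010 (Monday).
Deadline: September 27, 2010.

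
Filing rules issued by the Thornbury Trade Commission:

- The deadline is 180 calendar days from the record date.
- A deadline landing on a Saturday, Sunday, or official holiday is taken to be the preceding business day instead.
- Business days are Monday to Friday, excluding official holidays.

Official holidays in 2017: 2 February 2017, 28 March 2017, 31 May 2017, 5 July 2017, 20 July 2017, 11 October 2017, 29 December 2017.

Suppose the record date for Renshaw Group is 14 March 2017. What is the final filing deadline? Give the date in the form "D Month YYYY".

8 September 2017

From 14 March 2017, 180 calendar days later is 10 September 2017.
10 September 2017 falls on a Sunday. Rolling to the preceding business day gives 8 September 2017, a Friday.
So the filing is due 8 September 2017.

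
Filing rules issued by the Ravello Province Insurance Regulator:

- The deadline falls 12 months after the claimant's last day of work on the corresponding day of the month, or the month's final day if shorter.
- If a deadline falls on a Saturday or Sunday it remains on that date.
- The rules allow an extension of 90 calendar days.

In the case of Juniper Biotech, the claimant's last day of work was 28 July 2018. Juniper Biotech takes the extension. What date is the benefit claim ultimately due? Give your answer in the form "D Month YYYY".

26 October 2019

12 months from 28 July 2018 is 28 July 2019.
No adjustment is made for weekends or holidays, so 28 July 2019 stands.
With the 90-day extension, 28 July 2019 becomes 26 October 2019.
No adjustment is made for weekends or holidays, so 26 October 2019 stands.
Deadline: 26 October 2019.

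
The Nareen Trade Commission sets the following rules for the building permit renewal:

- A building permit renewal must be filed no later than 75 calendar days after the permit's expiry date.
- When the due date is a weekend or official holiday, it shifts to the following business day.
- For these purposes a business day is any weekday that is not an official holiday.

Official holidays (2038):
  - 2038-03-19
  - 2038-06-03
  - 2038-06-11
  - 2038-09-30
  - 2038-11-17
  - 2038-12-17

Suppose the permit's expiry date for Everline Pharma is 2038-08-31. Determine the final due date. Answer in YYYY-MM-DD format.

2038-11-15

Adding 75 calendar days to 2038-08-31 gives 2038-11-14.
2038-11-14 falls on a Sunday. Rolling to the next business day gives 2038-11-15, a Monday.
Deadline: 2038-11-15.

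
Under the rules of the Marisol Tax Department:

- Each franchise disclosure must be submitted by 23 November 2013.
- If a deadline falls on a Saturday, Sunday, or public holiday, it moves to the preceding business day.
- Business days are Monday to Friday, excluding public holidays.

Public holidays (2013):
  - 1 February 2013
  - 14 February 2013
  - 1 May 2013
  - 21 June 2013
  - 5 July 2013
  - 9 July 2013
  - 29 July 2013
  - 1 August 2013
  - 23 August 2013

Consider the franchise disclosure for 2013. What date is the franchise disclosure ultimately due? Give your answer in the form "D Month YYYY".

22 November 2013

The statutory due date is 23 November 2013.
23 November 2013 is a Saturday; the preceding business day is 22 November 2013 (Friday).
The final due date is 22 November 2013.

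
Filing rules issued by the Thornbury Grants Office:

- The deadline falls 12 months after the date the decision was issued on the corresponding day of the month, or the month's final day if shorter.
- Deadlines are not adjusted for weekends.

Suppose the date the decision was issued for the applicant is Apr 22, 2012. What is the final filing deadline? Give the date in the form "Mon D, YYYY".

Moving 12 months forward from Apr 22, 2012 on the corresponding day gives Apr 22, 2013.
No adjustment is made for weekends or holidays, so Apr 22, 2013 stands.
Deadline: Apr 22, 2013.

Apr 22, 2013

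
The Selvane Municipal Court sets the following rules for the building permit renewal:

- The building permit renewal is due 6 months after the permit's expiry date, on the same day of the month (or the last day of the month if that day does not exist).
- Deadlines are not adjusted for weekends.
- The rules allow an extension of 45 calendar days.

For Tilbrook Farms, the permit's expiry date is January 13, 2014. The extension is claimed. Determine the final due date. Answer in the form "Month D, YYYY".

6 months from January 13, 2014 is July 13, 2014.
July 13, 2014 falls on a Sunday. The rules make no weekend/holiday allowance, so it remains July 13, 2014.
Applying the 45-calendar-day extension: July 13, 2014 + 45 days = August 27, 2014.
No adjustment is made for weekends or holidays, so August 27, 2014 stands.
Deadline: August 27, 2014.

August 27, 2014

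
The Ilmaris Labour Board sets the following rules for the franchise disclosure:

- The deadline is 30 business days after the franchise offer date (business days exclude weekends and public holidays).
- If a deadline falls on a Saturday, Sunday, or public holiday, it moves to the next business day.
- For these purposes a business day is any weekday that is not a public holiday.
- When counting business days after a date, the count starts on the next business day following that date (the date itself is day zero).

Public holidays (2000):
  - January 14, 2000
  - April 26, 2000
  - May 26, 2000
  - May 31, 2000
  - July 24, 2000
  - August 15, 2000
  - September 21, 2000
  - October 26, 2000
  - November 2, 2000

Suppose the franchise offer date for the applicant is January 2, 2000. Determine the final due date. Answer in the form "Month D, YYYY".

February 14, 2000

Starting the day after January 2, 2000 and counting 30 business days lands on February 14, 2000.
February 14, 2000 falls on a Monday, which is a business day, so no adjustment is needed.
Deadline: February 14, 2000.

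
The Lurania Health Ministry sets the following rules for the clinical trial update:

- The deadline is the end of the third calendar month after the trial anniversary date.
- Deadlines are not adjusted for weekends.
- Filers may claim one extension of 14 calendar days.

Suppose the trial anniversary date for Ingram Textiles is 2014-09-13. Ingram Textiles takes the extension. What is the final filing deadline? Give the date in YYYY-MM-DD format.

The third month after 2014-09-13 is December 2014, whose last day is 2014-12-31.
No adjustment is made for weekends or holidays, so 2014-12-31 stands.
With the 14-day extension, 2014-12-31 becomes 2015-01-14.
2015-01-14 is a Wednesday; no weekend or holiday adjustment applies.
Deadline: 2015-01-14.

2015-01-14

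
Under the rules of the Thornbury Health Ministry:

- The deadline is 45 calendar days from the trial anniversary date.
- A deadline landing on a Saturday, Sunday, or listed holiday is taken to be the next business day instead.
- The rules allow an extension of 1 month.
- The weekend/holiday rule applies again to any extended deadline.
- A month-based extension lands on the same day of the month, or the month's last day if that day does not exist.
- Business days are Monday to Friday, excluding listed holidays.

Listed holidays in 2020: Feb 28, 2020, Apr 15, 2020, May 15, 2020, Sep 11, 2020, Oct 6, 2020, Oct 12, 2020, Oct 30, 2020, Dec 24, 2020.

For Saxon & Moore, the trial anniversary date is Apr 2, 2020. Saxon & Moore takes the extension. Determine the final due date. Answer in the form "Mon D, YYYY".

45 calendar days after Apr 2, 2020 is May 17, 2020.
May 17, 2020 is a Sunday, so it moves to the next business day, May 18, 2020 (Monday).
The 1 month extension carries May 18, 2020 to Jun 18, 2020.
Jun 18, 2020 (Thursday) is already a business day.
Final deadline: Jun 18, 2020.

Jun 18, 2020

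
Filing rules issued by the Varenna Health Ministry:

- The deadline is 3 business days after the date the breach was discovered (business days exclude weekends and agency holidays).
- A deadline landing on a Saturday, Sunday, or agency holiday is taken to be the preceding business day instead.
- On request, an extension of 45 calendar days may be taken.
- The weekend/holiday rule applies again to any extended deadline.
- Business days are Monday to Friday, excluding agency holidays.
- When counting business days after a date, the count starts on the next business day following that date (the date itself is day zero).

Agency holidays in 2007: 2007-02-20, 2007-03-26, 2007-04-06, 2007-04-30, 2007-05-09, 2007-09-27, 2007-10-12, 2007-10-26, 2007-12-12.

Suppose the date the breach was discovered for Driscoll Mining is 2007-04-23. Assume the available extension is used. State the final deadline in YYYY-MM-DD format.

Starting the day after 2007-04-23 and counting 3 business days lands on 2007-04-26.
2007-04-26 falls on a Thursday, which is a business day, so no adjustment is needed.
Applying the 45-calendar-day extension: 2007-04-26 + 45 days = 2007-06-10.
2007-06-10 is a Sunday, so it moves to the preceding business day, 2007-06-08 (Friday).
The final due date is 2007-06-08.

2007-06-08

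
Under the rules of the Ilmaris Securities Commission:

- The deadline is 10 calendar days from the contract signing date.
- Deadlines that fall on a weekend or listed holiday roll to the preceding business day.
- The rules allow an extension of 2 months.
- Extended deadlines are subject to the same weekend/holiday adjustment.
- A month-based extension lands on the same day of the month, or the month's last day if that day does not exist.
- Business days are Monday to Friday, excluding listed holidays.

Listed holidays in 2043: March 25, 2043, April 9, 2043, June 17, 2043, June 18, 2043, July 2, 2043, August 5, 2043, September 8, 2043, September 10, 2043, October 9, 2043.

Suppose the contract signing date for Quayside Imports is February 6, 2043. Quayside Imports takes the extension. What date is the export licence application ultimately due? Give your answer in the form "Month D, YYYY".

Adding 10 calendar days to February 6, 2043 gives February 16, 2043.
February 16, 2043 falls on a Monday, which is a business day, so no adjustment is needed.
The 2 months extension carries February 16, 2043 to April 16, 2043.
April 16, 2043 falls on a Thursday, which is a business day, so no adjustment is needed.
Deadline: April 16, 2043.

April 16, 2043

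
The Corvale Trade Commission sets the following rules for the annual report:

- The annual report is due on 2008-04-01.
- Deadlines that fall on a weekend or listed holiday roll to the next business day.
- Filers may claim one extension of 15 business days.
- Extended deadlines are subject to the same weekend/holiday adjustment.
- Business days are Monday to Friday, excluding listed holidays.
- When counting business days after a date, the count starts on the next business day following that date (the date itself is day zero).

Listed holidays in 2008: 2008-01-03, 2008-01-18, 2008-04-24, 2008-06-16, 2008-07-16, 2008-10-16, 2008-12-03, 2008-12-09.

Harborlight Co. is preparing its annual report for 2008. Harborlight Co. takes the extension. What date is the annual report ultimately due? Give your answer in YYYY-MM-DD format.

Start from the fixed due date, 2008-04-01.
2008-04-01 falls on a Tuesday, which is a business day, so no adjustment is needed.
Applying the 15-business-day extension: 15 business days after 2008-04-01 is 2008-04-22.
2008-04-22 (Tuesday) is already a business day.
Final deadline: 2008-04-22.

2008-04-22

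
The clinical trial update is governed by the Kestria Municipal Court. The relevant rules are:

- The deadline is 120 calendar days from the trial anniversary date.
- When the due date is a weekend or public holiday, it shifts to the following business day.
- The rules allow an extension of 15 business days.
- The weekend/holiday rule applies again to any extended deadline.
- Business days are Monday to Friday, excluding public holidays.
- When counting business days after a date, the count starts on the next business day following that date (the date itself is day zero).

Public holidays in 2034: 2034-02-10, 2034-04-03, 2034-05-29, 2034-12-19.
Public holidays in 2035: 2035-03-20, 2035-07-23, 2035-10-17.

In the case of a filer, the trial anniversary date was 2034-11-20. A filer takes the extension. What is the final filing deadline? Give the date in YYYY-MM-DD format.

2035-04-11

From 2034-11-20, 120 calendar days later is 2035-03-20.
2035-03-20 falls on a listed holiday. Rolling to the next business day gives 2035-03-21, a Wednesday.
Applying the 15-business-day extension: 15 business days after 2035-03-21 is 2035-04-11.
2035-04-11 falls on a Wednesday, which is a business day, so no adjustment is needed.
So the filing is due 2035-04-11.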